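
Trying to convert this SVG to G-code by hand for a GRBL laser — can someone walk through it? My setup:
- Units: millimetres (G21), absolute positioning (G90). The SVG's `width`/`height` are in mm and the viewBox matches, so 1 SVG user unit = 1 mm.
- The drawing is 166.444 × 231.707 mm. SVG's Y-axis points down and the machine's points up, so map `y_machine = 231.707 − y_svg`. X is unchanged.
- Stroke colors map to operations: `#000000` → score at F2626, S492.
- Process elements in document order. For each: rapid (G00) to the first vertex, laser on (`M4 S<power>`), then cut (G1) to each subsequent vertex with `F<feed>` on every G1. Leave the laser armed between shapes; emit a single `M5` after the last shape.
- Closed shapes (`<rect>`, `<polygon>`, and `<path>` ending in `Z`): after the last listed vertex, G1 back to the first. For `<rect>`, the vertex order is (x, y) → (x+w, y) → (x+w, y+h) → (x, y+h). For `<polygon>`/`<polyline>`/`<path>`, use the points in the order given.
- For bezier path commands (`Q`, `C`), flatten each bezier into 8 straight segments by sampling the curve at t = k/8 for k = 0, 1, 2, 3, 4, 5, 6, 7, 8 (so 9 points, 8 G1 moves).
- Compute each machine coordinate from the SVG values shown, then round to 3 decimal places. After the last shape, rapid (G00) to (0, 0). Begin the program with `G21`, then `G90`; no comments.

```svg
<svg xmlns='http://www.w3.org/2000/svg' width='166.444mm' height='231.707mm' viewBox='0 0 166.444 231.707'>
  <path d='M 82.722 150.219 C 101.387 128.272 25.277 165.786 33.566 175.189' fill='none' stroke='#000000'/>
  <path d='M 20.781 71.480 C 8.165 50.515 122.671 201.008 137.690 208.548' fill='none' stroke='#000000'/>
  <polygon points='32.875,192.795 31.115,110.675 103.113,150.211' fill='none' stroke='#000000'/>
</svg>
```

G21
G90
G00 X82.722 Y81.488
M4 S492
G1 X85.629 Y87.102 F2626
G1 X81.750 Y88.168 F2626
G1 X73.186 Y85.711 F2626
G1 X62.035 Y80.759 F2626
G1 X50.398 Y74.338 F2626
G1 X40.374 Y67.473 F2626
G1 X34.064 Y61.191 F2626
G1 X33.566 Y56.518 F2626
G00 X20.781 Y160.227
M4 S492
G1 X21.566 Y160.666 F2626
G1 X31.614 Y148.715 F2626
G1 X48.268 Y128.059 F2626
G1 X68.872 Y102.382 F2626
G1 X90.773 Y75.370 F2626
G1 X111.313 Y50.705 F2626
G1 X127.837 Y32.073 F2626
G1 X137.690 Y23.159 F2626
G00 X32.875 Y38.912
M4 S492
G1 X31.115 Y121.032 F2626
G1 X103.113 Y81.496 F2626
G1 X32.875 Y38.912 F2626
M5
G00 X0.000 Y0.000

viewBox `0 0 166.444 231.707` with mm width/height → 1 unit = 1 mm. Flip: y_m = 231.707 − y_svg.

**Shape 1** — `<path>` cubic bezier, stroke `#000000` → score (S492, F2626). Control points (SVG): P0=(82.722,150.219), P1=(101.387,128.272), P2=(25.277,165.786), P3=(33.566,175.189); sampled at t=k/8. Machine vertices: (82.722,81.488) → (85.629,87.102) → (81.750,88.168) → (73.186,85.711) → (62.035,80.759) → (50.398,74.338) → (40.374,67.473) → (34.064,61.191) → (33.566,56.518). Open path.

**Shape 2** — `<path>` cubic bezier, stroke `#000000` → score (S492, F2626). Control points (SVG): P0=(20.781,71.480), P1=(8.165,50.515), P2=(122.671,201.008), P3=(137.690,208.548); sampled at t=k/8. Machine vertices: (20.781,160.227) → (21.566,160.666) → (31.614,148.715) → (48.268,128.059) → (68.872,102.382) → (90.773,75.370) → (111.313,50.705) → (127.837,32.073) → (137.690,23.159). Open path.

**Shape 3** — `<polygon>` regular polygon, stroke `#000000` → score (S492, F2626). Machine vertices: (32.875,38.912) → (31.115,121.032) → (103.113,81.496) → (32.875,38.912). Closed: final G1 returns to the first vertex.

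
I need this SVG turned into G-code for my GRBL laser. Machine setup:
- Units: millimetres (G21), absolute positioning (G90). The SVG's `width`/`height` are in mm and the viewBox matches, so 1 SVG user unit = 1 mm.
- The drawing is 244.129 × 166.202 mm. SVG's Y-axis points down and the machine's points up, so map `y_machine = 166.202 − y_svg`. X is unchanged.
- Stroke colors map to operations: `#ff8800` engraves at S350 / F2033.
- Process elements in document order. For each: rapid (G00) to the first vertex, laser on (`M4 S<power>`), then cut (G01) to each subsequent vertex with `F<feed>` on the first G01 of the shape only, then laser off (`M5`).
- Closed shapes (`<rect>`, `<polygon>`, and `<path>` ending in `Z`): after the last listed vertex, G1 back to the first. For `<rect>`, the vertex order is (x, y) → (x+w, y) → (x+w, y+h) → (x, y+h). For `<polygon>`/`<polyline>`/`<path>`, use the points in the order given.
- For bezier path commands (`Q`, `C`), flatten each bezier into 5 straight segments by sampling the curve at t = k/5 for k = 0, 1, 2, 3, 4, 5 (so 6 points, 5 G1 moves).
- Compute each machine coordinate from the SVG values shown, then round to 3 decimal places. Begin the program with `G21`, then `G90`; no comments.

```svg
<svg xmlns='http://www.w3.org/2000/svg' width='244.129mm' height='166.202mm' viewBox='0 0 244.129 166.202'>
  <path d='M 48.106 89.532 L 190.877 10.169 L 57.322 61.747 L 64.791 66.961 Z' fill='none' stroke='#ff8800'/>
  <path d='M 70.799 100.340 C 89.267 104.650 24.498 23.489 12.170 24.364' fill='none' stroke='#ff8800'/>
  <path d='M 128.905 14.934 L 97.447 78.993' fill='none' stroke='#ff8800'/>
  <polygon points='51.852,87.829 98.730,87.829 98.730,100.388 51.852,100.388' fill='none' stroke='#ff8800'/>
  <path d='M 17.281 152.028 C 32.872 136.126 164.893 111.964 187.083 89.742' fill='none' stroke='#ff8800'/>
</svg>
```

G21
G90
G00 X48.106 Y76.670
M4 S350
G01 X190.877 Y156.033 F2033
G01 X57.322 Y104.455
G01 X64.791 Y99.241
G01 X48.106 Y76.670
M5
G00 X70.799 Y65.862
M4 S350
G01 X72.977 Y72.192 F2033
G01 X61.690 Y90.996
G01 X43.452 Y114.231
G01 X24.774 Y133.859
G01 X12.170 Y141.838
M5
G00 X128.905 Y151.268
M4 S350
G01 X97.447 Y87.209 F2033
M5
G00 X51.852 Y78.373
M4 S350
G01 X98.730 Y78.373 F2033
G01 X98.730 Y65.814
G01 X51.852 Y65.814
G01 X51.852 Y78.373
M5
G00 X17.281 Y14.174
M4 S350
G01 X38.797 Y24.625 F2033
G01 X77.396 Y36.568
G01 X122.217 Y49.515
G01 X162.399 Y62.976
G01 X187.083 Y76.460
M5

Since the viewBox matches the mm dimensions, user units are millimetres directly. The only transform is the Y-flip y_m = 166.202 − y_svg.

Shape 1 is a closed polygon drawn with `<path>`. Its stroke #ff8800 means engrave at S350, F2033. After flipping Y the toolpath is (48.106,76.670) → (190.877,156.033) → (57.322,104.455) → (64.791,99.241) → (48.106,76.670), returning to the start.

Shape 2 is a cubic bezier drawn with `<path>`. Its stroke #ff8800 means engrave at S350, F2033. After flipping Y the toolpath is (70.799,65.862) → (72.977,72.192) → (61.690,90.996) → (43.452,114.231) → (24.774,133.859) → (12.170,141.838).

Shape 3 is a line segment drawn with `<path>`. Its stroke #ff8800 means engrave at S350, F2033. After flipping Y the toolpath is (128.905,151.268) → (97.447,87.209).

Shape 4 is a rectangle drawn with `<polygon>`. Its stroke #ff8800 means engrave at S350, F2033. After flipping Y the toolpath is (51.852,78.373) → (98.730,78.373) → (98.730,65.814) → (51.852,65.814) → (51.852,78.373), returning to the start.

Shape 5 is a cubic bezier drawn with `<path>`. Its stroke #ff8800 means engrave at S350, F2033. After flipping Y the toolpath is (17.281,14.174) → (38.797,24.625) → (77.396,36.568) → (122.217,49.515) → (162.399,62.976) → (187.083,76.460).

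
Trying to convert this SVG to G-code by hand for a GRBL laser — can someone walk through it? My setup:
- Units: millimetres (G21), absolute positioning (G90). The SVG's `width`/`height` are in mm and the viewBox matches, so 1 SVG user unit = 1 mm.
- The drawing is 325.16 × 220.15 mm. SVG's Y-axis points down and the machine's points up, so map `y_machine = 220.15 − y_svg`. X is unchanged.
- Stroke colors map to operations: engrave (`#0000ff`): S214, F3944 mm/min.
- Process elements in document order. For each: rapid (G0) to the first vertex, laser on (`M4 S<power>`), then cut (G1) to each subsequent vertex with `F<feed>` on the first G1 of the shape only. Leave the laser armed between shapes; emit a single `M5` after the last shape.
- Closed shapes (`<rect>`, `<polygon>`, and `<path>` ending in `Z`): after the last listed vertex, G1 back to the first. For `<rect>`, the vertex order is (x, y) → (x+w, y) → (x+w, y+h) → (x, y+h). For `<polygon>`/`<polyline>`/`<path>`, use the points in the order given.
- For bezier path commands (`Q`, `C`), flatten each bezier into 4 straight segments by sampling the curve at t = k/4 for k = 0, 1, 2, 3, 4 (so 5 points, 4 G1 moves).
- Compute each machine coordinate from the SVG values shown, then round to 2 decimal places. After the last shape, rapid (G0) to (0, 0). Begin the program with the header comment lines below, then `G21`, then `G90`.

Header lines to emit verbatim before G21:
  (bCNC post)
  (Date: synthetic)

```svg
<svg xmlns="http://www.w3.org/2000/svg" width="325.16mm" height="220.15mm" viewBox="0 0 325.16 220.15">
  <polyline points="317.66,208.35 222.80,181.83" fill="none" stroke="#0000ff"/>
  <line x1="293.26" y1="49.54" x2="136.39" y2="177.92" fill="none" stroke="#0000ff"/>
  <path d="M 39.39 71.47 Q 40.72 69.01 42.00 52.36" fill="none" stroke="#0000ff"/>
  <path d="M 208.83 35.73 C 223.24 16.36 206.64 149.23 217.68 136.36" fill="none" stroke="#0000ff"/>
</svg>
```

(bCNC post)
(Date: synthetic)
G21
G90
G0 X317.66 Y11.80
M4 S214
G1 X222.80 Y38.32 F3944
G0 X293.26 Y170.61
M4 S214
G1 X136.39 Y42.23 F3944
G0 X39.39 Y148.68
M4 S214
G1 X40.05 Y150.80 F3944
G1 X40.71 Y154.69
G1 X41.36 Y160.35
G1 X42.00 Y167.79
G0 X208.83 Y184.42
M4 S214
G1 X214.74 Y175.06 F3944
G1 X214.52 Y136.54
G1 X213.67 Y96.81
G1 X217.68 Y83.79
M5
G0 X0.00 Y0.00

1 u = 1 mm; y_m = 220.15 − y.

[1] `<polyline>` line segment, #0000ff→engrave S214 F3944: (317.66,11.80) → (222.80,38.32)

[2] `<line>` line segment, #0000ff→engrave S214 F3944: (293.26,170.61) → (136.39,42.23)

[3] `<path>` quadratic bezier, #0000ff→engrave S214 F3944: (39.39,148.68) → (40.05,150.80) → (40.71,154.69) → (41.36,160.35) → (42.00,167.79)

[4] `<path>` cubic bezier, #0000ff→engrave S214 F3944: (208.83,184.42) → (214.74,175.06) → (214.52,136.54) → (213.67,96.81) → (217.68,83.79)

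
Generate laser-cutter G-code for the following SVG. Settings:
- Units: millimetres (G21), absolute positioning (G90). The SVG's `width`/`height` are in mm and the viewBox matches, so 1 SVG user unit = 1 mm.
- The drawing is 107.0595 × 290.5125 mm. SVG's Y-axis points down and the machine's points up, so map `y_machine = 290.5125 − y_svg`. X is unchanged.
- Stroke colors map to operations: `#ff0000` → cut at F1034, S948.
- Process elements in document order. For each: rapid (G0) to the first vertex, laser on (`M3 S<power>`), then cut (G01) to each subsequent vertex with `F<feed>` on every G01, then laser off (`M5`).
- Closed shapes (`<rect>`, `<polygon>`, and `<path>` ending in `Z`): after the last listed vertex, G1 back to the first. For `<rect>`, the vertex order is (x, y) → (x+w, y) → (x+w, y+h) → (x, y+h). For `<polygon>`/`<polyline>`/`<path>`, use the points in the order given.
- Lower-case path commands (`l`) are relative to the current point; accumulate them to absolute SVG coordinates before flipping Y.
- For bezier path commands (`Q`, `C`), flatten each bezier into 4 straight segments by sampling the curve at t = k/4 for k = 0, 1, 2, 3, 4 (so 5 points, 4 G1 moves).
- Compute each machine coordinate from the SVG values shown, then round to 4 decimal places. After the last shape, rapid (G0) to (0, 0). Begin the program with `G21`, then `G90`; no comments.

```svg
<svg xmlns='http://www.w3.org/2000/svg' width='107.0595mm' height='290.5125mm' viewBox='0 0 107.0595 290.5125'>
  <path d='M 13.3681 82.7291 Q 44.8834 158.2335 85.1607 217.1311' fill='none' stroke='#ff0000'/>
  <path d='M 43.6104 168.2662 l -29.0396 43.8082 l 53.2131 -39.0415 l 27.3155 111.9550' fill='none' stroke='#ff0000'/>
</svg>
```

Since the viewBox matches the mm dimensions, user units are millimetres directly. The only transform is the Y-flip y_m = 290.5125 − y_svg.

Shape 1 is a quadratic bezier drawn with `<path>`. Its stroke #ff0000 means cut at S948, F1034. After flipping Y the toolpath is (13.3681,207.7834) → (29.6734,171.0691) → (47.0739,136.4307) → (65.5697,103.8681) → (85.1607,73.3814).

Shape 2 is a open polyline drawn with `<path>`. Its stroke #ff0000 means cut at S948, F1034. After flipping Y the toolpath is (43.6104,122.2463) → (14.5708,78.4381) → (67.7839,117.4796) → (95.0994,5.5246).

G21
G90
G0 X13.3681 Y207.7834
M3 S948
G01 X29.6734 Y171.0691 F1034
G01 X47.0739 Y136.4307 F1034
G01 X65.5697 Y103.8681 F1034
G01 X85.1607 Y73.3814 F1034
M5
G0 X43.6104 Y122.2463
M3 S948
G01 X14.5708 Y78.4381 F1034
G01 X67.7839 Y117.4796 F1034
G01 X95.0994 Y5.5246 F1034
M5
G0 X0.0000 Y0.0000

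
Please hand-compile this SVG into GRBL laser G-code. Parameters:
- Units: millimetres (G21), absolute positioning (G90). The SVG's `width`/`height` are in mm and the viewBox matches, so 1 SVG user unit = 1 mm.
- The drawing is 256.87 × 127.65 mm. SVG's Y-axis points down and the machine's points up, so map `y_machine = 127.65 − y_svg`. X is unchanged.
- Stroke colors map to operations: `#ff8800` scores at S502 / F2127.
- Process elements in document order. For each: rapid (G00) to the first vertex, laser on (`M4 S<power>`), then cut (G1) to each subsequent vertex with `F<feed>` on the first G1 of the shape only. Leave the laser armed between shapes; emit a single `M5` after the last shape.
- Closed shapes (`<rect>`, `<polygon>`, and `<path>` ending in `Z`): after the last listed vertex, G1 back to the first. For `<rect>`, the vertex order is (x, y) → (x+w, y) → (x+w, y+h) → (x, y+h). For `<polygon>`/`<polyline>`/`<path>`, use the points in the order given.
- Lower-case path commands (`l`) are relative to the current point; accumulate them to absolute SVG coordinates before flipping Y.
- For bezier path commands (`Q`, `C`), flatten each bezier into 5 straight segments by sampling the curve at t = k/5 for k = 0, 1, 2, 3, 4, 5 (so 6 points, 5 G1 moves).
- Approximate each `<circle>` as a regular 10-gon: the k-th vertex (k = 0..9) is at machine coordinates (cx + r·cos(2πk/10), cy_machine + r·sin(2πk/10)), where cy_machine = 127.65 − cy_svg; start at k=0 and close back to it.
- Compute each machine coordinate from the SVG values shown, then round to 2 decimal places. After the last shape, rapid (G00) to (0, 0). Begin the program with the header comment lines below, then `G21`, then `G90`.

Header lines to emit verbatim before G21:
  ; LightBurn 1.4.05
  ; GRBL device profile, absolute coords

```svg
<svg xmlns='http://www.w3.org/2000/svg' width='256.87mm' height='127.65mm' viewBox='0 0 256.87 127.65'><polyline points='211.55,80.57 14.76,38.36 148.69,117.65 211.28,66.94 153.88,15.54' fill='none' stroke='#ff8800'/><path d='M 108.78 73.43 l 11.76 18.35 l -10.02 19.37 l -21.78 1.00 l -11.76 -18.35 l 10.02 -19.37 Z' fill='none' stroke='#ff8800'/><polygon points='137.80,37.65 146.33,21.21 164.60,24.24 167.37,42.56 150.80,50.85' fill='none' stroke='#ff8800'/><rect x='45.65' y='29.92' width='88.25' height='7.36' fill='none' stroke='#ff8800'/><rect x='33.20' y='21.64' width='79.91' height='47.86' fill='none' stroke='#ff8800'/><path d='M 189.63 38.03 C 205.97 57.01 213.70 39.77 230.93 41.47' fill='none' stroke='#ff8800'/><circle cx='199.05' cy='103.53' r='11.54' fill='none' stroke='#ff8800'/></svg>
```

; LightBurn 1.4.05
; GRBL device profile, absolute coords
G21
G90
G00 X211.55 Y47.08
M4 S502
G1 X14.76 Y89.29 F2127
G1 X148.69 Y10.00
G1 X211.28 Y60.71
G1 X153.88 Y112.11
G00 X108.78 Y54.22
M4 S502
G1 X120.54 Y35.87 F2127
G1 X110.52 Y16.50
G1 X88.74 Y15.50
G1 X76.98 Y33.85
G1 X87.00 Y53.22
G1 X108.78 Y54.22
G00 X137.80 Y90.00
M4 S502
G1 X146.33 Y106.44 F2127
G1 X164.60 Y103.41
G1 X167.37 Y85.09
G1 X150.80 Y76.80
G1 X137.80 Y90.00
G00 X45.65 Y97.73
M4 S502
G1 X133.90 Y97.73 F2127
G1 X133.90 Y90.37
G1 X45.65 Y90.37
G1 X45.65 Y97.73
G00 X33.20 Y106.01
M4 S502
G1 X113.11 Y106.01 F2127
G1 X113.11 Y58.15
G1 X33.20 Y58.15
G1 X33.20 Y106.01
G00 X189.63 Y89.62
M4 S502
G1 X198.55 Y82.14 F2127
G1 X206.26 Y80.70
G1 X213.65 Y82.66
G1 X221.59 Y85.37
G1 X230.93 Y86.18
G00 X210.59 Y24.12
M4 S502
G1 X208.39 Y30.90 F2127
G1 X202.62 Y35.10
G1 X195.48 Y35.10
G1 X189.71 Y30.90
G1 X187.51 Y24.12
G1 X189.71 Y17.34
G1 X195.48 Y13.14
G1 X202.62 Y13.14
G1 X208.39 Y17.34
G1 X210.59 Y24.12
M5
G00 X0.00 Y0.00

Since the viewBox matches the mm dimensions, user units are millimetres directly. The only transform is the Y-flip y_m = 127.65 − y_svg.

Shape 1 is a open polyline drawn with `<polyline>`. Its stroke #ff8800 means score at S502, F2127. After flipping Y the toolpath is (211.55,47.08) → (14.76,89.29) → (148.69,10.00) → (211.28,60.71) → (153.88,112.11).

Shape 2 is a regular polygon drawn with `<path>`. Its stroke #ff8800 means score at S502, F2127. After flipping Y the toolpath is (108.78,54.22) → (120.54,35.87) → (110.52,16.50) → (88.74,15.50) → (76.98,33.85) → (87.00,53.22) → (108.78,54.22), returning to the start.

Shape 3 is a regular polygon drawn with `<polygon>`. Its stroke #ff8800 means score at S502, F2127. After flipping Y the toolpath is (137.80,90.00) → (146.33,106.44) → (164.60,103.41) → (167.37,85.09) → (150.80,76.80) → (137.80,90.00), returning to the start.

Shape 4 is a rectangle drawn with `<rect>`. Its stroke #ff8800 means score at S502, F2127. After flipping Y the toolpath is (45.65,97.73) → (133.90,97.73) → (133.90,90.37) → (45.65,90.37) → (45.65,97.73), returning to the start.

Shape 5 is a rectangle drawn with `<rect>`. Its stroke #ff8800 means score at S502, F2127. After flipping Y the toolpath is (33.20,106.01) → (113.11,106.01) → (113.11,58.15) → (33.20,58.15) → (33.20,106.01), returning to the start.

Shape 6 is a cubic bezier drawn with `<path>`. Its stroke #ff8800 means score at S502, F2127. After flipping Y the toolpath is (189.63,89.62) → (198.55,82.14) → (206.26,80.70) → (213.65,82.66) → (221.59,85.37) → (230.93,86.18).

Shape 7 is a circle drawn with `<circle>`. Its stroke #ff8800 means score at S502, F2127. After flipping Y the toolpath is (210.59,24.12) → (208.39,30.90) → (202.62,35.10) → (195.48,35.10) → (189.71,30.90) → (187.51,24.12) → (189.71,17.34) → (195.48,13.14) → (202.62,13.14) → (208.39,17.34) → (210.59,24.12), returning to the start.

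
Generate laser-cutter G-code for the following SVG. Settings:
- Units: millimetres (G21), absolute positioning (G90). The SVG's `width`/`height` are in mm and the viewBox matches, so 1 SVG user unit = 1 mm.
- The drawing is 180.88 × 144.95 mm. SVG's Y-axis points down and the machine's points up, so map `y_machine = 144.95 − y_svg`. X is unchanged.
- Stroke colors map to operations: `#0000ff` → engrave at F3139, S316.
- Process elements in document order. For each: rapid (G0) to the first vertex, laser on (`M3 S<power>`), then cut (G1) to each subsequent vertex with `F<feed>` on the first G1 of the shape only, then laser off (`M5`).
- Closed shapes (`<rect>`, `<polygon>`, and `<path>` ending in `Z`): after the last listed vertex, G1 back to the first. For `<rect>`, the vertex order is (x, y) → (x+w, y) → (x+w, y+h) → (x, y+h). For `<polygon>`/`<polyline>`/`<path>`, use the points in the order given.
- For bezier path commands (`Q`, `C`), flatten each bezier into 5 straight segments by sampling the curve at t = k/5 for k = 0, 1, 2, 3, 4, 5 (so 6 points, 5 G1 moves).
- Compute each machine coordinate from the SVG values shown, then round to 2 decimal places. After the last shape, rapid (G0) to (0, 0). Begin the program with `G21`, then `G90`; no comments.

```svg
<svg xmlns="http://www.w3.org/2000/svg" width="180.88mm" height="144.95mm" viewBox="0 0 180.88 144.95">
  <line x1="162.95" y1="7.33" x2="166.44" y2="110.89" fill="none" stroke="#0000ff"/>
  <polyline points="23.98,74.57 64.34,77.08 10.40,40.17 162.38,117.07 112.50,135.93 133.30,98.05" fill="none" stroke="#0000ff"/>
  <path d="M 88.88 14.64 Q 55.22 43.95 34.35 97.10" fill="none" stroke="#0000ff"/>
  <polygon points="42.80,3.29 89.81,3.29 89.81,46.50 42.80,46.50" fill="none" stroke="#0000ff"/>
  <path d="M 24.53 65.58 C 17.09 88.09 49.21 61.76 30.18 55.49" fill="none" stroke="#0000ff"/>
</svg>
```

viewBox `0 0 180.88 144.95` with mm width/height → 1 unit = 1 mm. Flip: y_m = 144.95 − y_svg.

**Shape 1** — `<line>` line segment, stroke `#0000ff` → engrave (S316, F3139). Machine vertices: (162.95,137.62) → (166.44,34.06). Open path.

**Shape 2** — `<polyline>` open polyline, stroke `#0000ff` → engrave (S316, F3139). Machine vertices: (23.98,70.38) → (64.34,67.87) → (10.40,104.78) → (162.38,27.88) → (112.50,9.02) → (133.30,46.90). Open path.

**Shape 3** — `<path>` quadratic bezier, stroke `#0000ff` → engrave (S316, F3139). Control points (SVG): P0=(88.88,14.64), P1=(55.22,43.95), P2=(34.35,97.10); sampled at t=k/5. Machine vertices: (88.88,130.31) → (75.93,117.63) → (64.00,103.05) → (53.09,86.56) → (43.21,68.16) → (34.35,47.85). Open path.

**Shape 4** — `<polygon>` rectangle, stroke `#0000ff` → engrave (S316, F3139). Machine vertices: (42.80,141.66) → (89.81,141.66) → (89.81,98.45) → (42.80,98.45) → (42.80,141.66). Closed: final G1 returns to the first vertex.

**Shape 5** — `<path>` cubic bezier, stroke `#0000ff` → engrave (S316, F3139). Control points (SVG): P0=(24.53,65.58), P1=(17.09,88.09), P2=(49.21,61.76), P3=(30.18,55.49); sampled at t=k/5. Machine vertices: (24.53,79.37) → (24.09,71.17) → (28.79,71.39) → (34.27,76.72) → (36.19,83.84) → (30.18,89.46). Open path.

G21
G90
G0 X162.95 Y137.62
M3 S316
G1 X166.44 Y34.06 F3139
M5
G0 X23.98 Y70.38
M3 S316
G1 X64.34 Y67.87 F3139
G1 X10.40 Y104.78
G1 X162.38 Y27.88
G1 X112.50 Y9.02
G1 X133.30 Y46.90
M5
G0 X88.88 Y130.31
M3 S316
G1 X75.93 Y117.63 F3139
G1 X64.00 Y103.05
G1 X53.09 Y86.56
G1 X43.21 Y68.16
G1 X34.35 Y47.85
M5
G0 X42.80 Y141.66
M3 S316
G1 X89.81 Y141.66 F3139
G1 X89.81 Y98.45
G1 X42.80 Y98.45
G1 X42.80 Y141.66
M5
G0 X24.53 Y79.37
M3 S316
G1 X24.09 Y71.17 F3139
G1 X28.79 Y71.39
G1 X34.27 Y76.72
G1 X36.19 Y83.84
G1 X30.18 Y89.46
M5
G0 X0.00 Y0.00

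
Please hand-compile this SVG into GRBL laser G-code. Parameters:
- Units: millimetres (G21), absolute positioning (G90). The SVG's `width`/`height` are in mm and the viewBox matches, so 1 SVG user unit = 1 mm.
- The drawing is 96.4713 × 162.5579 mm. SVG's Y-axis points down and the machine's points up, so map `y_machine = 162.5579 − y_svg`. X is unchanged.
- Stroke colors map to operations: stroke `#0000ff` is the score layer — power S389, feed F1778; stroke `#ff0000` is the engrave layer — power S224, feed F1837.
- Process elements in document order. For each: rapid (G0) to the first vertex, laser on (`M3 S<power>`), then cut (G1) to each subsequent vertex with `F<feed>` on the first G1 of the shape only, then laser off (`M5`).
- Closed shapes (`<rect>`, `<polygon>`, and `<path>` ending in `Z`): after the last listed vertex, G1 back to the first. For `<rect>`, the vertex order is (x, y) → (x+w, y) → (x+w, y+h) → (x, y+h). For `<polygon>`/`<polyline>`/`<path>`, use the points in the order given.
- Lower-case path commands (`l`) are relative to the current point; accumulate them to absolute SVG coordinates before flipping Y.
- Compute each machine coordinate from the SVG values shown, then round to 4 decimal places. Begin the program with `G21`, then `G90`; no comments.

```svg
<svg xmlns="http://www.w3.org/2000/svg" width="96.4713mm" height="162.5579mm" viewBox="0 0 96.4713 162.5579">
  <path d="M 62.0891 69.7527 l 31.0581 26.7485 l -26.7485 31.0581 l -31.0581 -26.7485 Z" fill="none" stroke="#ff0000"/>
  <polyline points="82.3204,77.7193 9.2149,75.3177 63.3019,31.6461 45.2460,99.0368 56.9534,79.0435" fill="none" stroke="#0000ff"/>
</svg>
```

G21
G90
G0 X62.0891 Y92.8052
M3 S224
G1 X93.1472 Y66.0567 F1837
G1 X66.3987 Y34.9986
G1 X35.3406 Y61.7471
G1 X62.0891 Y92.8052
M5
G0 X82.3204 Y84.8386
M3 S389
G1 X9.2149 Y87.2402 F1778
G1 X63.3019 Y130.9118
G1 X45.2460 Y63.5211
G1 X56.9534 Y83.5144
M5

1 u = 1 mm; y_m = 162.5579 − y.

[1] `<path>` regular polygon, #ff0000→engrave S224 F1837: (62.0891,92.8052) → (93.1472,66.0567) → (66.3987,34.9986) → (35.3406,61.7471) → (62.0891,92.8052) (closed)

[2] `<polyline>` open polyline, #0000ff→score S389 F1778: (82.3204,84.8386) → (9.2149,87.2402) → (63.3019,130.9118) → (45.2460,63.5211) → (56.9534,83.5144)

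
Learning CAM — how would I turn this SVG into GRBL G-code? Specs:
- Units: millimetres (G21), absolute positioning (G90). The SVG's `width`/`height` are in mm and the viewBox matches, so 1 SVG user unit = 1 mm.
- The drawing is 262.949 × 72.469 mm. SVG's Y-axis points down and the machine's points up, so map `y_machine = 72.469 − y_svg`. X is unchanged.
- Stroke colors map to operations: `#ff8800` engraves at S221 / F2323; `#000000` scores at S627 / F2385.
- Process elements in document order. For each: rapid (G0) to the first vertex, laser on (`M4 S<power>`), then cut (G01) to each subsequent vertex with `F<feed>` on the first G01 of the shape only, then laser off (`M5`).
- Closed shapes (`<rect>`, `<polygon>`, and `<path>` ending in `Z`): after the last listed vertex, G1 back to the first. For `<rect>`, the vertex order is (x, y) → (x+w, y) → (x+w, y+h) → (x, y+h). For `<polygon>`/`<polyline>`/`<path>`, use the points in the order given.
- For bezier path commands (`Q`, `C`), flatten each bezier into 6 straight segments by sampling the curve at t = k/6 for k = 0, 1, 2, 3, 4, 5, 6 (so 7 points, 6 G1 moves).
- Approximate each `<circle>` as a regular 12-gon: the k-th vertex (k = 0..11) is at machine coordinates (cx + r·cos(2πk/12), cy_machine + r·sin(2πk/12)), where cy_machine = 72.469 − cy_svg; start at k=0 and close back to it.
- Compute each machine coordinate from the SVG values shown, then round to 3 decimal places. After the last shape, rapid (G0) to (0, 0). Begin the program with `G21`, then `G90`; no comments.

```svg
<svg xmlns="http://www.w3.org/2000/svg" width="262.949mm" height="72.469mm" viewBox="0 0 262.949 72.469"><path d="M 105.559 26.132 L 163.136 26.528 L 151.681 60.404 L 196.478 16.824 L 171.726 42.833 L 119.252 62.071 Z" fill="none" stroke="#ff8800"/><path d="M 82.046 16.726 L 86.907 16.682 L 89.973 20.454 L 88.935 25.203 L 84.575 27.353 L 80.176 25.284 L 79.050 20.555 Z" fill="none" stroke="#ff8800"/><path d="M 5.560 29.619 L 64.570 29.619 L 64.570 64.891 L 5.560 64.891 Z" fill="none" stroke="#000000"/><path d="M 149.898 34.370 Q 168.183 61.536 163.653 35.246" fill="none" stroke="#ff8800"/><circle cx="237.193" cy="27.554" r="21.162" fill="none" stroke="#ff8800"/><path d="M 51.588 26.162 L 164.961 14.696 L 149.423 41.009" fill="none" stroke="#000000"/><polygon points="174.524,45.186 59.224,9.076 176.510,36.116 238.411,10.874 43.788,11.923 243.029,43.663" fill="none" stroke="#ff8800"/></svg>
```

1 u = 1 mm; y_m = 72.469 − y.

[1] `<path>` closed polygon, #ff8800→engrave S221 F2323: (105.559,46.337) → (163.136,45.941) → (151.681,12.065) → (196.478,55.645) → (171.726,29.636) → (119.252,10.398) → (105.559,46.337) (closed)

[2] `<path>` regular polygon, #ff8800→engrave S221 F2323: (82.046,55.743) → (86.907,55.787) → (89.973,52.015) → (88.935,47.266) → (84.575,45.116) → (80.176,47.185) → (79.050,51.914) → (82.046,55.743) (closed)

[3] `<path>` rectangle, #000000→score S627 F2385: (5.560,42.850) → (64.570,42.850) → (64.570,7.578) → (5.560,7.578) → (5.560,42.850) (closed)

[4] `<path>` quadratic bezier, #ff8800→engrave S221 F2323: (149.898,38.099) → (155.359,30.529) → (159.553,25.928) → (162.479,24.297) → (164.138,25.636) → (164.529,29.945) → (163.653,37.223)

[5] `<circle>` circle, #ff8800→engrave S221 F2323: (258.355,44.915) → (255.520,55.496) → (247.774,63.242) → (237.193,66.077) → (226.612,63.242) → (218.866,55.496) → (216.031,44.915) → (218.866,34.334) → (226.612,26.588) → (237.193,23.753) → (247.774,26.588) → (255.520,34.334) → (258.355,44.915) (closed)

[6] `<path>` open polyline, #000000→score S627 F2385: (51.588,46.307) → (164.961,57.773) → (149.423,31.460)

[7] `<polygon>` closed polygon, #ff8800→engrave S221 F2323: (174.524,27.283) → (59.224,63.393) → (176.510,36.353) → (238.411,61.595) → (43.788,60.546) → (243.029,28.806) → (174.524,27.283) (closed)

G21
G90
G0 X105.559 Y46.337
M4 S221
G01 X163.136 Y45.941 F2323
G01 X151.681 Y12.065
G01 X196.478 Y55.645
G01 X171.726 Y29.636
G01 X119.252 Y10.398
G01 X105.559 Y46.337
M5
G0 X82.046 Y55.743
M4 S221
G01 X86.907 Y55.787 F2323
G01 X89.973 Y52.015
G01 X88.935 Y47.266
G01 X84.575 Y45.116
G01 X80.176 Y47.185
G01 X79.050 Y51.914
G01 X82.046 Y55.743
M5
G0 X5.560 Y42.850
M4 S627
G01 X64.570 Y42.850 F2385
G01 X64.570 Y7.578
G01 X5.560 Y7.578
G01 X5.560 Y42.850
M5
G0 X149.898 Y38.099
M4 S221
G01 X155.359 Y30.529 F2323
G01 X159.553 Y25.928
G01 X162.479 Y24.297
G01 X164.138 Y25.636
G01 X164.529 Y29.945
G01 X163.653 Y37.223
M5
G0 X258.355 Y44.915
M4 S221
G01 X255.520 Y55.496 F2323
G01 X247.774 Y63.242
G01 X237.193 Y66.077
G01 X226.612 Y63.242
G01 X218.866 Y55.496
G01 X216.031 Y44.915
G01 X218.866 Y34.334
G01 X226.612 Y26.588
G01 X237.193 Y23.753
G01 X247.774 Y26.588
G01 X255.520 Y34.334
G01 X258.355 Y44.915
M5
G0 X51.588 Y46.307
M4 S627
G01 X164.961 Y57.773 F2385
G01 X149.423 Y31.460
M5
G0 X174.524 Y27.283
M4 S221
G01 X59.224 Y63.393 F2323
G01 X176.510 Y36.353
G01 X238.411 Y61.595
G01 X43.788 Y60.546
G01 X243.029 Y28.806
G01 X174.524 Y27.283
M5
G0 X0.000 Y0.000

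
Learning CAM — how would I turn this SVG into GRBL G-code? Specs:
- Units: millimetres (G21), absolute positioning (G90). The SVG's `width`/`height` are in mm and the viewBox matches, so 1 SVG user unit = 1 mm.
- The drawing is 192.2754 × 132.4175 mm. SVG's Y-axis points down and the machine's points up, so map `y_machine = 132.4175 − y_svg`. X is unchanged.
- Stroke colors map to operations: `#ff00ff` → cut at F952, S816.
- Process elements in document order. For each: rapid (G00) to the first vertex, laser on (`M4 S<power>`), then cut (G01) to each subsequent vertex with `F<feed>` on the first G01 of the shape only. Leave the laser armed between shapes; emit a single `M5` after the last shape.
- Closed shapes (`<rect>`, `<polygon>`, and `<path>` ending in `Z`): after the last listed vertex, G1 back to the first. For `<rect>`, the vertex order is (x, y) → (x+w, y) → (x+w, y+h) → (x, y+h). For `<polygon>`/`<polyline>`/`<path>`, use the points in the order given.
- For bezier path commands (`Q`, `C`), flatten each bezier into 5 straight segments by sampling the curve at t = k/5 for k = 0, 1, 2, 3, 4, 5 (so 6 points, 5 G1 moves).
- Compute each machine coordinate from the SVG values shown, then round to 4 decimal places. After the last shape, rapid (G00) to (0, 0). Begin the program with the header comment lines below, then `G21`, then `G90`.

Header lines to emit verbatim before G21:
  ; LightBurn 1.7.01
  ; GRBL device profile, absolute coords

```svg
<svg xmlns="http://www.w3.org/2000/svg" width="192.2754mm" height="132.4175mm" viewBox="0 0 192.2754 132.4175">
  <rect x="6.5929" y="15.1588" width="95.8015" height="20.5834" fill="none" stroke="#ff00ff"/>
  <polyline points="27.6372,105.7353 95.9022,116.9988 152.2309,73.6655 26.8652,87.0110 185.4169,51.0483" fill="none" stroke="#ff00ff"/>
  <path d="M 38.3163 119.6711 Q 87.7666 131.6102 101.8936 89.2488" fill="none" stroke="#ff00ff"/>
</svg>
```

; LightBurn 1.7.01
; GRBL device profile, absolute coords
G21
G90
G00 X6.5929 Y117.2587
M4 S816
G01 X102.3944 Y117.2587 F952
G01 X102.3944 Y96.6753
G01 X6.5929 Y96.6753
G01 X6.5929 Y117.2587
G00 X27.6372 Y26.6822
M4 S816
G01 X95.9022 Y15.4187 F952
G01 X152.2309 Y58.7520
G01 X26.8652 Y45.4065
G01 X185.4169 Y81.3692
G00 X38.3163 Y12.7464
M4 S816
G01 X56.6835 Y10.1428 F952
G01 X72.2248 Y11.8832
G01 X84.9403 Y17.9677
G01 X94.8299 Y28.3962
G01 X101.8936 Y43.1687
M5
G00 X0.0000 Y0.0000

1 u = 1 mm; y_m = 132.4175 − y.

[1] `<rect>` rectangle, #ff00ff→cut S816 F952: (6.5929,117.2587) → (102.3944,117.2587) → (102.3944,96.6753) → (6.5929,96.6753) → (6.5929,117.2587) (closed)

[2] `<polyline>` open polyline, #ff00ff→cut S816 F952: (27.6372,26.6822) → (95.9022,15.4187) → (152.2309,58.7520) → (26.8652,45.4065) → (185.4169,81.3692)

[3] `<path>` quadratic bezier, #ff00ff→cut S816 F952: (38.3163,12.7464) → (56.6835,10.1428) → (72.2248,11.8832) → (84.9403,17.9677) → (94.8299,28.3962) → (101.8936,43.1687)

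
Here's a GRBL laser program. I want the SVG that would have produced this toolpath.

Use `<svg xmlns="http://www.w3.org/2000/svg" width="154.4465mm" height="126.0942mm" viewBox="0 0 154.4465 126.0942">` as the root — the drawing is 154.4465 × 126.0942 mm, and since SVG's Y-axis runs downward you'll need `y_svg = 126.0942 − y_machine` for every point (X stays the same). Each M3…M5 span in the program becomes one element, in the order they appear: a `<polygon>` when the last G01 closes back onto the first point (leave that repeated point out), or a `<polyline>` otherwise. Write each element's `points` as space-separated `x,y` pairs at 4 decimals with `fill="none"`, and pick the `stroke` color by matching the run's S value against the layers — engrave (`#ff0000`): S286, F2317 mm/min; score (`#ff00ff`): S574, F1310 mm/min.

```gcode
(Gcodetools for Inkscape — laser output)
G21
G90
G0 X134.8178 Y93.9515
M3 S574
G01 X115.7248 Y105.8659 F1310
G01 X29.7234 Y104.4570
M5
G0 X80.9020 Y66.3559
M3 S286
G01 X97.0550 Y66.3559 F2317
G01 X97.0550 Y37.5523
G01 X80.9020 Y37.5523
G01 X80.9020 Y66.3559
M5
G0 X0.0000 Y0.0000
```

Each laser-on run becomes one SVG element. Flip Y back into SVG space with y_svg = 126.0942 − y_machine.

Run 1: power S574 maps to stroke `#ff00ff` (score). The run is open, so emit a `<polyline>` with points (Y-flipped): 134.8178,32.1427 115.7248,20.2283 29.7234,21.6372.

Run 2: the run's S286 means `#ff0000` (engrave). The run returns to its start, so emit a `<polygon>` with points (Y-flipped): 80.9020,59.7383 97.0550,59.7383 97.0550,88.5419 80.9020,88.5419.

<svg xmlns="http://www.w3.org/2000/svg" width="154.4465mm" height="126.0942mm" viewBox="0 0 154.4465 126.0942">
  <polyline points="134.8178,32.1427 115.7248,20.2283 29.7234,21.6372" fill="none" stroke="#ff00ff"/>
  <polygon points="80.9020,59.7383 97.0550,59.7383 97.0550,88.5419 80.9020,88.5419" fill="none" stroke="#ff0000"/>
</svg>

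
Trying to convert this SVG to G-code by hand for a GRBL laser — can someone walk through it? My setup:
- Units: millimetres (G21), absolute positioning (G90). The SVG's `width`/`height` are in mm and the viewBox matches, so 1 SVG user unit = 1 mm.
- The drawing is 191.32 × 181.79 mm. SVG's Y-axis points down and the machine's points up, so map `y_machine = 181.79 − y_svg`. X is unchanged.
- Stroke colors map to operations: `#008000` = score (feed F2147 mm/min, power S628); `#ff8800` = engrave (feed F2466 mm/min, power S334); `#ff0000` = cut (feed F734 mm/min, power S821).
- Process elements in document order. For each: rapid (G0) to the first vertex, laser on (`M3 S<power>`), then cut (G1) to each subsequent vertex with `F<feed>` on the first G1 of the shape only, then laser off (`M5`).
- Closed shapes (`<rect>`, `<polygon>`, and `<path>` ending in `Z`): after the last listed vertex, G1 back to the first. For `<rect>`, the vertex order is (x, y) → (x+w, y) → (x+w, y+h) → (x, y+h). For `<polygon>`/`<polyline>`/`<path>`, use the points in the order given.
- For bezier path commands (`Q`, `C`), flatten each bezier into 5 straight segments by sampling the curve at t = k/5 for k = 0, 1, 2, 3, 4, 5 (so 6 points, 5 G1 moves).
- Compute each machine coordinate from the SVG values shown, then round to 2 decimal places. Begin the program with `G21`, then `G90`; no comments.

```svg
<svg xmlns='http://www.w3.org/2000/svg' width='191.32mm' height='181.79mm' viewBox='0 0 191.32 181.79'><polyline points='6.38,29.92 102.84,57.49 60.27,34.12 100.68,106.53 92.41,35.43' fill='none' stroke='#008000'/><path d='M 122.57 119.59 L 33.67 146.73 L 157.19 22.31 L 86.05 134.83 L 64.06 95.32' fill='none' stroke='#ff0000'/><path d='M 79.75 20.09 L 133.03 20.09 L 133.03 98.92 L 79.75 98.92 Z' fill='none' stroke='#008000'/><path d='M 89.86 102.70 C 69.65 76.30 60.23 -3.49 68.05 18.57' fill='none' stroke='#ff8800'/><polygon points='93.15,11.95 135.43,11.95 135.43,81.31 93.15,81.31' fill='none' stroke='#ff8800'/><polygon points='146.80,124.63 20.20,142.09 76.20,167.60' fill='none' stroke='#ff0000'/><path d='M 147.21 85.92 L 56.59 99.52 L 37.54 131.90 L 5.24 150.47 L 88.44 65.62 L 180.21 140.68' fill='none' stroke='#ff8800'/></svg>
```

G21
G90
G0 X6.38 Y151.87
M3 S628
G1 X102.84 Y124.30 F2147
G1 X60.27 Y147.67
G1 X100.68 Y75.26
G1 X92.41 Y146.36
M5
G0 X122.57 Y62.20
M3 S821
G1 X33.67 Y35.06 F734
G1 X157.19 Y159.48
G1 X86.05 Y46.96
G1 X64.06 Y86.47
M5
G0 X79.75 Y161.70
M3 S628
G1 X133.03 Y161.70 F2147
G1 X133.03 Y82.87
G1 X79.75 Y82.87
G1 X79.75 Y161.70
M5
G0 X89.86 Y79.09
M3 S334
G1 X79.08 Y100.09 F2466
G1 X71.20 Y126.46
G1 X66.53 Y150.74
G1 X65.38 Y165.48
G1 X68.05 Y163.22
M5
G0 X93.15 Y169.84
M3 S334
G1 X135.43 Y169.84 F2466
G1 X135.43 Y100.48
G1 X93.15 Y100.48
G1 X93.15 Y169.84
M5
G0 X146.80 Y57.16
M3 S821
G1 X20.20 Y39.70 F734
G1 X76.20 Y14.19
G1 X146.80 Y57.16
M5
G0 X147.21 Y95.87
M3 S334
G1 X56.59 Y82.27 F2466
G1 X37.54 Y49.89
G1 X5.24 Y31.32
G1 X88.44 Y116.17
G1 X180.21 Y41.11
M5

1 u = 1 mm; y_m = 181.79 − y.

[1] `<polyline>` open polyline, #008000→score S628 F2147: (6.38,151.87) → (102.84,124.30) → (60.27,147.67) → (100.68,75.26) → (92.41,146.36)

[2] `<path>` open polyline, #ff0000→cut S821 F734: (122.57,62.20) → (33.67,35.06) → (157.19,159.48) → (86.05,46.96) → (64.06,86.47)

[3] `<path>` rectangle, #008000→score S628 F2147: (79.75,161.70) → (133.03,161.70) → (133.03,82.87) → (79.75,82.87) → (79.75,161.70) (closed)

[4] `<path>` cubic bezier, #ff8800→engrave S334 F2466: (89.86,79.09) → (79.08,100.09) → (71.20,126.46) → (66.53,150.74) → (65.38,165.48) → (68.05,163.22)

[5] `<polygon>` rectangle, #ff8800→engrave S334 F2466: (93.15,169.84) → (135.43,169.84) → (135.43,100.48) → (93.15,100.48) → (93.15,169.84) (closed)

[6] `<polygon>` closed polygon, #ff0000→cut S821 F734: (146.80,57.16) → (20.20,39.70) → (76.20,14.19) → (146.80,57.16) (closed)

[7] `<path>` open polyline, #ff8800→engrave S334 F2466: (147.21,95.87) → (56.59,82.27) → (37.54,49.89) → (5.24,31.32) → (88.44,116.17) → (180.21,41.11)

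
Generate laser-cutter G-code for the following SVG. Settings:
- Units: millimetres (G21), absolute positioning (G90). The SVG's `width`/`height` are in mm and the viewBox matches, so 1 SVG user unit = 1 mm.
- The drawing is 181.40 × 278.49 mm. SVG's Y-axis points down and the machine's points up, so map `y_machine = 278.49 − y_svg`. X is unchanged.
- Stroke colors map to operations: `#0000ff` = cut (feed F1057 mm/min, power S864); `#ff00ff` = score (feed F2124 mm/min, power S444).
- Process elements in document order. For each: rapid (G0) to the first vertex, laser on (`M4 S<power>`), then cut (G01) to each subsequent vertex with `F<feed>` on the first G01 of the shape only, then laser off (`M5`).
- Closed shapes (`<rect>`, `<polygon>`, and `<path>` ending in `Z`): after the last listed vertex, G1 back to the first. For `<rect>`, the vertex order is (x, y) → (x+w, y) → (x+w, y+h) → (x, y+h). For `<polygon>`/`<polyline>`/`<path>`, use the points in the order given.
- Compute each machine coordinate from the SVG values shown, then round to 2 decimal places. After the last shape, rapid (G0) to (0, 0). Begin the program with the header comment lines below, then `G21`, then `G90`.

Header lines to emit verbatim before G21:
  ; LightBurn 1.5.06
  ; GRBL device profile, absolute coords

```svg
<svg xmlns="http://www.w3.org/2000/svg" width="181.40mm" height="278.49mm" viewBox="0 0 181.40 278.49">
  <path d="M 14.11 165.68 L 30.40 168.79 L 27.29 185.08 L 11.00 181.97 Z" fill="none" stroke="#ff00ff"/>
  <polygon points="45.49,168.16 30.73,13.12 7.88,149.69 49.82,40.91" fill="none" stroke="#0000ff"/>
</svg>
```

viewBox `0 0 181.40 278.49` with mm width/height → 1 unit = 1 mm. Flip: y_m = 278.49 − y_svg.

**Shape 1** — `<path>` regular polygon, stroke `#ff00ff` → score (S444, F2124). Machine vertices: (14.11,112.81) → (30.40,109.70) → (27.29,93.41) → (11.00,96.52) → (14.11,112.81). Closed: final G1 returns to the first vertex.

**Shape 2** — `<polygon>` closed polygon, stroke `#0000ff` → cut (S864, F1057). Machine vertices: (45.49,110.33) → (30.73,265.37) → (7.88,128.80) → (49.82,237.58) → (45.49,110.33). Closed: final G1 returns to the first vertex.

; LightBurn 1.5.06
; GRBL device profile, absolute coords
G21
G90
G0 X14.11 Y112.81
M4 S444
G01 X30.40 Y109.70 F2124
G01 X27.29 Y93.41
G01 X11.00 Y96.52
G01 X14.11 Y112.81
M5
G0 X45.49 Y110.33
M4 S864
G01 X30.73 Y265.37 F1057
G01 X7.88 Y128.80
G01 X49.82 Y237.58
G01 X45.49 Y110.33
M5
G0 X0.00 Y0.00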